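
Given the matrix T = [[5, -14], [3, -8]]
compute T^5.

[[185, -434], [93, -218]]

tr T = -3 and det T = 2, so the characteristic polynomial is λ² − (-3)λ + (2) with roots -2 and -1.
Eigenvectors give P = [[-2, -7], [-1, -3]] with P⁻¹ = [[3, -7], [-1, 2]], and T = P·diag(-2, -1)·P⁻¹.
Then T^5 = P·diag(-32, -1)·P⁻¹ = [[64, 7], [32, 3]] · [[3, -7], [-1, 2]] = [[185, -434], [93, -218]].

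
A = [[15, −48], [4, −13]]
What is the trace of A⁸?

tr A = 2 and det A = −3, so the characteristic polynomial is λ² − (2)λ + (−3) with roots 3 and −1.
Eigenvectors give P = [[4, 3], [1, 1]] with P⁻¹ = [[1, −3], [−1, 4]], and A = P·diag(3, −1)·P⁻¹.
Then A⁸ = P·diag(6561, 1)·P⁻¹ = [[26244, 3], [6561, 1]] · [[1, −3], [−1, 4]] = [[26241, −78720], [6560, −19679]].

6562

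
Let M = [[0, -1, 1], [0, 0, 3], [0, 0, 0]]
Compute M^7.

[[0, 0, 0], [0, 0, 0], [0, 0, 0]]

M is strictly triangular, hence nilpotent: M^3 = 0, so M^7 = 0.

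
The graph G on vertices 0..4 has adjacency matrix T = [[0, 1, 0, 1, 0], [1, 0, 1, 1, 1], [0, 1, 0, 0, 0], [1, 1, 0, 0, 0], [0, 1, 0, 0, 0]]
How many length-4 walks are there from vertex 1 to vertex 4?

The number of length-4 walks from vertex 1 to vertex 4 is entry (1,4) of T^4, where T is the adjacency matrix.
T^2 = [[2, 1, 1, 1, 1], [1, 4, 0, 1, 0], [1, 0, 1, 1, 1], [1, 1, 1, 2, 1], [1, 0, 1, 1, 1]]
T^3 = [[2, 5, 1, 3, 1], [5, 2, 4, 5, 4], [1, 4, 0, 1, 0], [3, 5, 1, 2, 1], [1, 4, 0, 1, 0]]
T^4 = [[8, 7, 5, 7, 5], [7, 18, 2, 7, 2], [5, 2, 4, 5, 4], [7, 7, 5, 8, 5], [5, 2, 4, 5, 4]]

2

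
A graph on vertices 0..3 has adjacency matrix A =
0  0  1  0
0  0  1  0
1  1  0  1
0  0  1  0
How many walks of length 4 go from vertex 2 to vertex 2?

The number of length-4 walks from vertex 2 to vertex 2 is entry (2,2) of A^4, where A is the adjacency matrix.
A^2 = [[1, 1, 0, 1], [1, 1, 0, 1], [0, 0, 3, 0], [1, 1, 0, 1]]
A^3 = [[0, 0, 3, 0], [0, 0, 3, 0], [3, 3, 0, 3], [0, 0, 3, 0]]
A^4 = [[3, 3, 0, 3], [3, 3, 0, 3], [0, 0, 9, 0], [3, 3, 0, 3]]

9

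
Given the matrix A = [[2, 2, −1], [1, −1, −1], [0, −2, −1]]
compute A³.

A² = [[6, 4, −3], [1, 5, 1], [−2, 4, 3]]
A³ = [[16, 14, −7], [7, −5, −7], [0, −14, −5]]

[[16, 14, −7], [7, −5, −7], [0, −14, −5]]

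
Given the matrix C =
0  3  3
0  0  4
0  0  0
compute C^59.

[[0, 0, 0], [0, 0, 0], [0, 0, 0]]

C is strictly triangular, hence nilpotent: C^3 = 0, so C^59 = 0.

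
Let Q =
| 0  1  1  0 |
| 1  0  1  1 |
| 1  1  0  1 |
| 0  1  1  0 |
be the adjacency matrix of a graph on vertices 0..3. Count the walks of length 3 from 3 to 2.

The number of length-3 walks from vertex 3 to vertex 2 is entry (3,2) of Q³, where Q is the adjacency matrix.
Q² = [[2, 1, 1, 2], [1, 3, 2, 1], [1, 2, 3, 1], [2, 1, 1, 2]]
Q³ = [[2, 5, 5, 2], [5, 4, 5, 5], [5, 5, 4, 5], [2, 5, 5, 2]]

5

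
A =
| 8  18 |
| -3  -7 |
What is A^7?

tr A = 1 and det A = -2, so the characteristic polynomial is λ² − (1)λ + (-2) with roots -1 and 2.
Eigenvectors give P = [[-2, 3], [1, -1]] with P⁻¹ = [[1, 3], [1, 2]], and A = P·diag(-1, 2)·P⁻¹.
Then A^7 = P·diag(-1, 128)·P⁻¹ = [[2, 384], [-1, -128]] · [[1, 3], [1, 2]] = [[386, 774], [-129, -259]].

[[386, 774], [-129, -259]]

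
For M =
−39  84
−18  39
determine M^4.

tr M = 0 and det M = −9, so the characteristic polynomial is λ² − (0)λ + (−9) with roots 3 and −3.
Eigenvectors give P = [[2, 7], [1, 3]] with P⁻¹ = [[−3, 7], [1, −2]], and M = P·diag(3, −3)·P⁻¹.
Then M^4 = P·diag(81, 81)·P⁻¹ = [[162, 567], [81, 243]] · [[−3, 7], [1, −2]] = [[81, 0], [0, 81]].

[[81, 0], [0, 81]]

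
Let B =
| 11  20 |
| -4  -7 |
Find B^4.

tr B = 4 and det B = 3, so the characteristic polynomial is λ² − (4)λ + (3) with roots 1 and 3.
Eigenvectors give P = [[-2, 5], [1, -2]] with P⁻¹ = [[2, 5], [1, 2]], and B = P·diag(1, 3)·P⁻¹.
Then B^4 = P·diag(1, 81)·P⁻¹ = [[-2, 405], [1, -162]] · [[2, 5], [1, 2]] = [[401, 800], [-160, -319]].

[[401, 800], [-160, -319]]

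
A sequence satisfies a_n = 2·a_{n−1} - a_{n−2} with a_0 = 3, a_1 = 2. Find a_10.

With companion matrix T = [[2, -1], [1, 0]], [a_n, a_{n−1}]ᵀ = T·[a_{n−1}, a_{n−2}]ᵀ, so [a_10, a_9]ᵀ = T^9·[a_1, a_0]ᵀ.
T^9 = [[10, -9], [9, -8]], giving [a_10, a_9]ᵀ = [[-7], [-6]].

-7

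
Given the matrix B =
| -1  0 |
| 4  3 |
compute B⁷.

tr B = 2 and det B = -3, so the characteristic polynomial is λ² − (2)λ + (-3) with roots 3 and -1.
Eigenvectors give P = [[0, -1], [1, 1]] with P⁻¹ = [[1, 1], [-1, 0]], and B = P·diag(3, -1)·P⁻¹.
Then B⁷ = P·diag(2187, -1)·P⁻¹ = [[0, 1], [2187, -1]] · [[1, 1], [-1, 0]] = [[-1, 0], [2188, 2187]].

[[-1, 0], [2188, 2187]]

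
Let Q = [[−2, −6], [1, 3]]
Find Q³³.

[[−2, −6], [1, 3]]

Q² = Q (a projection; rank 1, trace 1), so Q³³ = Q.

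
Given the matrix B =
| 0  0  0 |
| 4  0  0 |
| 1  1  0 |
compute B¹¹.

B is strictly triangular, hence nilpotent: B³ = 0, so B¹¹ = 0.

[[0, 0, 0], [0, 0, 0], [0, 0, 0]]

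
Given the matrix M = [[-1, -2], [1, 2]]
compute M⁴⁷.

[[-1, -2], [1, 2]]

M² = M (a projection; rank 1, trace 1), so M⁴⁷ = M.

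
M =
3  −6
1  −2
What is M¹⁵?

[[3, −6], [1, −2]]

M² = M (a projection; rank 1, trace 1), so M¹⁵ = M.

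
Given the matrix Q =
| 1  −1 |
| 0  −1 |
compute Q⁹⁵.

Q² = I (check: tr Q = 0 and det Q = −1), so Q⁹⁵ = Q since 95 is odd.

[[1, −1], [0, −1]]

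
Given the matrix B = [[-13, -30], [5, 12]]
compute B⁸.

tr B = -1 and det B = -6, so the characteristic polynomial is λ² − (-1)λ + (-6) with roots 2 and -3.
Eigenvectors give P = [[2, 3], [-1, -1]] with P⁻¹ = [[-1, -3], [1, 2]], and B = P·diag(2, -3)·P⁻¹.
Then B⁸ = P·diag(256, 6561)·P⁻¹ = [[512, 19683], [-256, -6561]] · [[-1, -3], [1, 2]] = [[19171, 37830], [-6305, -12354]].

[[19171, 37830], [-6305, -12354]]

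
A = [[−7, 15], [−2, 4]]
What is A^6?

[[379, −945], [126, −314]]

tr A = −3 and det A = 2, so the characteristic polynomial is λ² − (−3)λ + (2) with roots −2 and −1.
Eigenvectors give P = [[3, −5], [1, −2]] with P⁻¹ = [[2, −5], [1, −3]], and A = P·diag(−2, −1)·P⁻¹.
Then A^6 = P·diag(64, 1)·P⁻¹ = [[192, −5], [64, −2]] · [[2, −5], [1, −3]] = [[379, −945], [126, −314]].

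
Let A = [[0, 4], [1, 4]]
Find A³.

A² = [[4, 16], [4, 20]]
A³ = [[16, 80], [20, 96]]

[[16, 80], [20, 96]]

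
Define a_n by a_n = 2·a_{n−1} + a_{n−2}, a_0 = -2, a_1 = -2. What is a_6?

With companion matrix B = [[2, 1], [1, 0]], [a_n, a_{n−1}]ᵀ = B·[a_{n−1}, a_{n−2}]ᵀ, so [a_6, a_5]ᵀ = B⁵·[a_1, a_0]ᵀ.
B⁵ = [[70, 29], [29, 12]], giving [a_6, a_5]ᵀ = [[-198], [-82]].

-198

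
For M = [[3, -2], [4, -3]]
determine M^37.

[[3, -2], [4, -3]]

M² = I (check: tr M = 0 and det M = -1), so M^37 = M since 37 is odd.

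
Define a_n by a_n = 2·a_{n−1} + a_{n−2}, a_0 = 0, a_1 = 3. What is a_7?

507

With companion matrix T = [[2, 1], [1, 0]], [a_n, a_{n−1}]ᵀ = T·[a_{n−1}, a_{n−2}]ᵀ, so [a_7, a_6]ᵀ = T⁶·[a_1, a_0]ᵀ.
T⁶ = [[169, 70], [70, 29]], giving [a_7, a_6]ᵀ = [[507], [210]].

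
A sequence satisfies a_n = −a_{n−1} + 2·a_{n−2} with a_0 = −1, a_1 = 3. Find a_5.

With companion matrix B = [[−1, 2], [1, 0]], [a_n, a_{n−1}]ᵀ = B·[a_{n−1}, a_{n−2}]ᵀ, so [a_5, a_4]ᵀ = B⁴·[a_1, a_0]ᵀ.
B⁴ = [[11, −10], [−5, 6]], giving [a_5, a_4]ᵀ = [[43], [−21]].

43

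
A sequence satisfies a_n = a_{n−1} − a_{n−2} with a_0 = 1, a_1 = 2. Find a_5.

With companion matrix A = [[1, −1], [1, 0]], [a_n, a_{n−1}]ᵀ = A·[a_{n−1}, a_{n−2}]ᵀ, so [a_5, a_4]ᵀ = A^4·[a_1, a_0]ᵀ.
A^4 = [[−1, 1], [−1, 0]], giving [a_5, a_4]ᵀ = [[−1], [−2]].

−1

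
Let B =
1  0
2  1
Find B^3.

B = I + N where N = [[0, 0], [2, 0]] is strictly lower-triangular, so N^2 = 0.
(I + N)^3 = I + 3·N = [[1, 0], [6, 1]].

[[1, 0], [6, 1]]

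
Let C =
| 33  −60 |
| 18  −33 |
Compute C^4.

[[81, 0], [0, 81]]

tr C = 0 and det C = −9, so the characteristic polynomial is λ² − (0)λ + (−9) with roots 3 and −3.
Eigenvectors give P = [[2, 5], [1, 3]] with P⁻¹ = [[3, −5], [−1, 2]], and C = P·diag(3, −3)·P⁻¹.
Then C^4 = P·diag(81, 81)·P⁻¹ = [[162, 405], [81, 243]] · [[3, −5], [−1, 2]] = [[81, 0], [0, 81]].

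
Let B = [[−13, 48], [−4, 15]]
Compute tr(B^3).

tr B = 2 and det B = −3, so the characteristic polynomial is λ² − (2)λ + (−3) with roots 3 and −1.
Eigenvectors give P = [[3, 4], [1, 1]] with P⁻¹ = [[−1, 4], [1, −3]], and B = P·diag(3, −1)·P⁻¹.
Then B^3 = P·diag(27, −1)·P⁻¹ = [[81, −4], [27, −1]] · [[−1, 4], [1, −3]] = [[−85, 336], [−28, 111]].

26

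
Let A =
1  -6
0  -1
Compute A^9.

[[1, -6], [0, -1]]

A² = I (check: tr A = 0 and det A = -1), so A^9 = A since 9 is odd.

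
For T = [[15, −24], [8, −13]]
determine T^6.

[[2913, −4368], [1456, −2183]]

tr T = 2 and det T = −3, so the characteristic polynomial is λ² − (2)λ + (−3) with roots −1 and 3.
Eigenvectors give P = [[−3, 2], [−2, 1]] with P⁻¹ = [[1, −2], [2, −3]], and T = P·diag(−1, 3)·P⁻¹.
Then T^6 = P·diag(1, 729)·P⁻¹ = [[−3, 1458], [−2, 729]] · [[1, −2], [2, −3]] = [[2913, −4368], [1456, −2183]].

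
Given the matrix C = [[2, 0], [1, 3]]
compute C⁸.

tr C = 5 and det C = 6, so the characteristic polynomial is λ² − (5)λ + (6) with roots 3 and 2.
Eigenvectors give P = [[0, -1], [1, 1]] with P⁻¹ = [[1, 1], [-1, 0]], and C = P·diag(3, 2)·P⁻¹.
Then C⁸ = P·diag(6561, 256)·P⁻¹ = [[0, -256], [6561, 256]] · [[1, 1], [-1, 0]] = [[256, 0], [6305, 6561]].

[[256, 0], [6305, 6561]]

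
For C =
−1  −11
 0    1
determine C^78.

[[1, 0], [0, 1]]

C² = I (check: tr C = 0 and det C = −1), so C^78 = I since 78 is even.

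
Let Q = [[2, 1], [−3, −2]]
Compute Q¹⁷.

[[2, 1], [−3, −2]]

Q² = I (check: tr Q = 0 and det Q = −1), so Q¹⁷ = Q since 17 is odd.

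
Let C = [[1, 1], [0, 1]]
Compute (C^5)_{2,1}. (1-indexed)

0

C = I + N where N = [[0, 1], [0, 0]] is strictly upper-triangular, so N^2 = 0.
(I + N)^5 = I + 5·N = [[1, 5], [0, 1]].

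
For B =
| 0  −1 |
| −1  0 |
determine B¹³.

[[0, −1], [−1, 0]]

B² = I (check: tr B = 0 and det B = −1), so B¹³ = B since 13 is odd.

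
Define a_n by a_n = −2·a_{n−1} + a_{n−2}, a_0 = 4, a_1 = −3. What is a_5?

With companion matrix B = [[−2, 1], [1, 0]], [a_n, a_{n−1}]ᵀ = B·[a_{n−1}, a_{n−2}]ᵀ, so [a_5, a_4]ᵀ = B⁴·[a_1, a_0]ᵀ.
B⁴ = [[29, −12], [−12, 5]], giving [a_5, a_4]ᵀ = [[−135], [56]].

−135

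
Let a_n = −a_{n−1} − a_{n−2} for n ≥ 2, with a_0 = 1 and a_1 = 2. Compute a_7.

2

With companion matrix C = [[−1, −1], [1, 0]], [a_n, a_{n−1}]ᵀ = C·[a_{n−1}, a_{n−2}]ᵀ, so [a_7, a_6]ᵀ = C⁶·[a_1, a_0]ᵀ.
C⁶ = [[1, 0], [0, 1]], giving [a_7, a_6]ᵀ = [[2], [1]].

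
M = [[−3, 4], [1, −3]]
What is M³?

[[−63, 124], [31, −63]]

M² = [[13, −24], [−6, 13]]
M³ = [[−63, 124], [31, −63]]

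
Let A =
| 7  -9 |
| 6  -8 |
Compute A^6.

tr A = -1 and det A = -2, so the characteristic polynomial is λ² − (-1)λ + (-2) with roots -2 and 1.
Eigenvectors give P = [[1, 3], [1, 2]] with P⁻¹ = [[-2, 3], [1, -1]], and A = P·diag(-2, 1)·P⁻¹.
Then A^6 = P·diag(64, 1)·P⁻¹ = [[64, 3], [64, 2]] · [[-2, 3], [1, -1]] = [[-125, 189], [-126, 190]].

[[-125, 189], [-126, 190]]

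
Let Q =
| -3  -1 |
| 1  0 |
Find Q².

[[8, 3], [-3, -1]]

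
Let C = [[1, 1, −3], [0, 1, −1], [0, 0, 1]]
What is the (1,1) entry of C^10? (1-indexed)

C = I + N where N = [[0, 1, −3], [0, 0, −1], [0, 0, 0]] is strictly upper-triangular, so N^3 = 0.
(I + N)^10 = I + 10·N + 45·N^2 = [[1, 10, −75], [0, 1, −10], [0, 0, 1]].

1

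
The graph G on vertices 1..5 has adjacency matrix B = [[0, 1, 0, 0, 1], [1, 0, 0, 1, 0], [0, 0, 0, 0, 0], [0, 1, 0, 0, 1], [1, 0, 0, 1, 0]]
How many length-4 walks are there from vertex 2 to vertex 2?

The number of length-4 walks from vertex 2 to vertex 2 is entry (2,2) of B⁴, where B is the adjacency matrix.
B² = [[2, 0, 0, 2, 0], [0, 2, 0, 0, 2], [0, 0, 0, 0, 0], [2, 0, 0, 2, 0], [0, 2, 0, 0, 2]]
B³ = [[0, 4, 0, 0, 4], [4, 0, 0, 4, 0], [0, 0, 0, 0, 0], [0, 4, 0, 0, 4], [4, 0, 0, 4, 0]]
B⁴ = [[8, 0, 0, 8, 0], [0, 8, 0, 0, 8], [0, 0, 0, 0, 0], [8, 0, 0, 8, 0], [0, 8, 0, 0, 8]]

8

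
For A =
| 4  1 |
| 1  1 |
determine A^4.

A^2 = [[17, 5], [5, 2]]
A^3 = [[73, 22], [22, 7]]
A^4 = [[314, 95], [95, 29]]

[[314, 95], [95, 29]]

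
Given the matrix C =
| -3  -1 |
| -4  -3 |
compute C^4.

[[313, 156], [624, 313]]

C^2 = [[13, 6], [24, 13]]
C^3 = [[-63, -31], [-124, -63]]
C^4 = [[313, 156], [624, 313]]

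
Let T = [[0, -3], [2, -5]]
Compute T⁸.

tr T = -5 and det T = 6, so the characteristic polynomial is λ² − (-5)λ + (6) with roots -2 and -3.
Eigenvectors give P = [[-3, 1], [-2, 1]] with P⁻¹ = [[-1, 1], [-2, 3]], and T = P·diag(-2, -3)·P⁻¹.
Then T⁸ = P·diag(256, 6561)·P⁻¹ = [[-768, 6561], [-512, 6561]] · [[-1, 1], [-2, 3]] = [[-12354, 18915], [-12610, 19171]].

[[-12354, 18915], [-12610, 19171]]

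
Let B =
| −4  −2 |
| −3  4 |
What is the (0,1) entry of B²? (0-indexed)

0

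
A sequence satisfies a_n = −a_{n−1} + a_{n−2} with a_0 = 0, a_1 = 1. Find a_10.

−55

With companion matrix C = [[−1, 1], [1, 0]], [a_n, a_{n−1}]ᵀ = C·[a_{n−1}, a_{n−2}]ᵀ, so [a_10, a_9]ᵀ = C^9·[a_1, a_0]ᵀ.
C^9 = [[−55, 34], [34, −21]], giving [a_10, a_9]ᵀ = [[−55], [34]].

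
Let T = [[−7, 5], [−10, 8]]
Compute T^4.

[[−49, 65], [−130, 146]]

tr T = 1 and det T = −6, so the characteristic polynomial is λ² − (1)λ + (−6) with roots −2 and 3.
Eigenvectors give P = [[−1, 1], [−1, 2]] with P⁻¹ = [[−2, 1], [−1, 1]], and T = P·diag(−2, 3)·P⁻¹.
Then T^4 = P·diag(16, 81)·P⁻¹ = [[−16, 81], [−16, 162]] · [[−2, 1], [−1, 1]] = [[−49, 65], [−130, 146]].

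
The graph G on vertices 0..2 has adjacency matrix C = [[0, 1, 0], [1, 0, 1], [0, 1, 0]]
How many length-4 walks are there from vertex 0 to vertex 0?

2

The number of length-4 walks from vertex 0 to vertex 0 is entry (0,0) of C⁴, where C is the adjacency matrix.
C² = [[1, 0, 1], [0, 2, 0], [1, 0, 1]]
C³ = [[0, 2, 0], [2, 0, 2], [0, 2, 0]]
C⁴ = [[2, 0, 2], [0, 4, 0], [2, 0, 2]]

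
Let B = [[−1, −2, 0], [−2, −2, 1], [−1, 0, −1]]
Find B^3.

B^2 = [[5, 6, −2], [5, 8, −3], [2, 2, 1]]
B^3 = [[−15, −22, 8], [−18, −26, 11], [−7, −8, 1]]

[[−15, −22, 8], [−18, −26, 11], [−7, −8, 1]]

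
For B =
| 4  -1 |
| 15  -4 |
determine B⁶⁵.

[[4, -1], [15, -4]]

B² = I (check: tr B = 0 and det B = -1), so B⁶⁵ = B since 65 is odd.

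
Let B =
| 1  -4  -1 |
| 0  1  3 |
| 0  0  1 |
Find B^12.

B = I + N where N = [[0, -4, -1], [0, 0, 3], [0, 0, 0]] is strictly upper-triangular, so N^3 = 0.
(I + N)^12 = I + 12·N + 66·N^2 = [[1, -48, -804], [0, 1, 36], [0, 0, 1]].

[[1, -48, -804], [0, 1, 36], [0, 0, 1]]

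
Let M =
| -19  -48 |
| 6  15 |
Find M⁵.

[[-2179, -5808], [726, 1935]]

tr M = -4 and det M = 3, so the characteristic polynomial is λ² − (-4)λ + (3) with roots -1 and -3.
Eigenvectors give P = [[-8, -3], [3, 1]] with P⁻¹ = [[1, 3], [-3, -8]], and M = P·diag(-1, -3)·P⁻¹.
Then M⁵ = P·diag(-1, -243)·P⁻¹ = [[8, 729], [-3, -243]] · [[1, 3], [-3, -8]] = [[-2179, -5808], [726, 1935]].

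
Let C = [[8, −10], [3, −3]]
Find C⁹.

tr C = 5 and det C = 6, so the characteristic polynomial is λ² − (5)λ + (6) with roots 3 and 2.
Eigenvectors give P = [[2, 5], [1, 3]] with P⁻¹ = [[3, −5], [−1, 2]], and C = P·diag(3, 2)·P⁻¹.
Then C⁹ = P·diag(19683, 512)·P⁻¹ = [[39366, 2560], [19683, 1536]] · [[3, −5], [−1, 2]] = [[115538, −191710], [57513, −95343]].

[[115538, −191710], [57513, −95343]]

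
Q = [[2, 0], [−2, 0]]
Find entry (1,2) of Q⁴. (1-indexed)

0

Q² = [[4, 0], [−4, 0]]
Q³ = [[8, 0], [−8, 0]]
Q⁴ = [[16, 0], [−16, 0]]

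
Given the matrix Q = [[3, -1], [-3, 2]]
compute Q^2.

[[12, -5], [-15, 7]]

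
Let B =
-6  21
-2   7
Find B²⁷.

B² = B (a projection; rank 1, trace 1), so B²⁷ = B.

[[-6, 21], [-2, 7]]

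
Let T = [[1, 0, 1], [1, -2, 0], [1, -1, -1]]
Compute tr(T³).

T² = [[2, -1, 0], [-1, 4, 1], [-1, 3, 2]]
T³ = [[1, 2, 2], [4, -9, -2], [4, -8, -3]]

-11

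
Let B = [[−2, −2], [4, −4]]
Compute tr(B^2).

4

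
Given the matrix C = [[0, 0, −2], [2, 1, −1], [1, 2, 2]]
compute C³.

[[−12, −12, 0], [−9, −15, −15], [12, 6, −18]]

C² = [[−2, −4, −4], [1, −1, −7], [6, 6, 0]]
C³ = [[−12, −12, 0], [−9, −15, −15], [12, 6, −18]]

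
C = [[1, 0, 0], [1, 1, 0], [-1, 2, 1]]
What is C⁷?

C = I + N where N = [[0, 0, 0], [1, 0, 0], [-1, 2, 0]] is strictly lower-triangular, so N³ = 0.
(I + N)⁷ = I + 7·N + 21·N² = [[1, 0, 0], [7, 1, 0], [35, 14, 1]].

[[1, 0, 0], [7, 1, 0], [35, 14, 1]]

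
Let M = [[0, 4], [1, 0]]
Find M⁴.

M² = [[4, 0], [0, 4]]
M³ = [[0, 16], [4, 0]]
M⁴ = [[16, 0], [0, 16]]

[[16, 0], [0, 16]]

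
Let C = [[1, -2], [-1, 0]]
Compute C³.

[[5, -6], [-3, 2]]

C² = [[3, -2], [-1, 2]]
C³ = [[5, -6], [-3, 2]]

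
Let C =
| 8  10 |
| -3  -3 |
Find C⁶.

[[4054, 6650], [-1995, -3261]]

tr C = 5 and det C = 6, so the characteristic polynomial is λ² − (5)λ + (6) with roots 3 and 2.
Eigenvectors give P = [[-2, -5], [1, 3]] with P⁻¹ = [[-3, -5], [1, 2]], and C = P·diag(3, 2)·P⁻¹.
Then C⁶ = P·diag(729, 64)·P⁻¹ = [[-1458, -320], [729, 192]] · [[-3, -5], [1, 2]] = [[4054, 6650], [-1995, -3261]].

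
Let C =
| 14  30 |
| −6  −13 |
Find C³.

[[44, 90], [−18, −37]]

tr C = 1 and det C = −2, so the characteristic polynomial is λ² − (1)λ + (−2) with roots 2 and −1.
Eigenvectors give P = [[5, −2], [−2, 1]] with P⁻¹ = [[1, 2], [2, 5]], and C = P·diag(2, −1)·P⁻¹.
Then C³ = P·diag(8, −1)·P⁻¹ = [[40, 2], [−16, −1]] · [[1, 2], [2, 5]] = [[44, 90], [−18, −37]].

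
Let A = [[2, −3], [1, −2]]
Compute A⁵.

A² = I (check: tr A = 0 and det A = −1), so A⁵ = A since 5 is odd.

[[2, −3], [1, −2]]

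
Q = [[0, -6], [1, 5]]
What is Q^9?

[[-37830, -115026], [19171, 58025]]

tr Q = 5 and det Q = 6, so the characteristic polynomial is λ² − (5)λ + (6) with roots 3 and 2.
Eigenvectors give P = [[-2, 3], [1, -1]] with P⁻¹ = [[1, 3], [1, 2]], and Q = P·diag(3, 2)·P⁻¹.
Then Q^9 = P·diag(19683, 512)·P⁻¹ = [[-39366, 1536], [19683, -512]] · [[1, 3], [1, 2]] = [[-37830, -115026], [19171, 58025]].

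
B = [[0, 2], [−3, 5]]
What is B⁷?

[[−3990, 4118], [−6177, 6305]]

tr B = 5 and det B = 6, so the characteristic polynomial is λ² − (5)λ + (6) with roots 2 and 3.
Eigenvectors give P = [[−1, 2], [−1, 3]] with P⁻¹ = [[−3, 2], [−1, 1]], and B = P·diag(2, 3)·P⁻¹.
Then B⁷ = P·diag(128, 2187)·P⁻¹ = [[−128, 4374], [−128, 6561]] · [[−3, 2], [−1, 1]] = [[−3990, 4118], [−6177, 6305]].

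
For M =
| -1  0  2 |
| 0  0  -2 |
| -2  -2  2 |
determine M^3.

[[-1, -4, 6], [4, 8, -8], [-6, -8, 12]]

M^2 = [[-3, -4, 2], [4, 4, -4], [-2, -4, 4]]
M^3 = [[-1, -4, 6], [4, 8, -8], [-6, -8, 12]]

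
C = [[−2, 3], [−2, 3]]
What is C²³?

C² = C (a projection; rank 1, trace 1), so C²³ = C.

[[−2, 3], [−2, 3]]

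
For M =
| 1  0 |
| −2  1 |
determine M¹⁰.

[[1, 0], [−20, 1]]

M = I + N where N = [[0, 0], [−2, 0]] is strictly lower-triangular, so N² = 0.
(I + N)¹⁰ = I + 10·N = [[1, 0], [−20, 1]].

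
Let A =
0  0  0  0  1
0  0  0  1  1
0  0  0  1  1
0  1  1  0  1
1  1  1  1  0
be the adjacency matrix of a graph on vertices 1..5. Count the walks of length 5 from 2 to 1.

10

The number of length-5 walks from vertex 2 to vertex 1 is entry (2,1) of A⁵, where A is the adjacency matrix.
A² = [[1, 1, 1, 1, 0], [1, 2, 2, 1, 1], [1, 2, 2, 1, 1], [1, 1, 1, 3, 2], [0, 1, 1, 2, 4]]
A³ = [[0, 1, 1, 2, 4], [1, 2, 2, 5, 6], [1, 2, 2, 5, 6], [2, 5, 5, 4, 6], [4, 6, 6, 6, 4]]
A⁴ = [[4, 6, 6, 6, 4], [6, 11, 11, 10, 10], [6, 11, 11, 10, 10], [6, 10, 10, 16, 16], [4, 10, 10, 16, 22]]
A⁵ = [[4, 10, 10, 16, 22], [10, 20, 20, 32, 38], [10, 20, 20, 32, 38], [16, 32, 32, 36, 42], [22, 38, 38, 42, 40]]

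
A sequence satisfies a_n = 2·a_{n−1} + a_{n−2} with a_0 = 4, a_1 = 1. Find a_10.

With companion matrix B = [[2, 1], [1, 0]], [a_n, a_{n−1}]ᵀ = B·[a_{n−1}, a_{n−2}]ᵀ, so [a_10, a_9]ᵀ = B^9·[a_1, a_0]ᵀ.
B^9 = [[2378, 985], [985, 408]], giving [a_10, a_9]ᵀ = [[6318], [2617]].

6318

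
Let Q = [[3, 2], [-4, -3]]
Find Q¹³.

Q² = I (check: tr Q = 0 and det Q = -1), so Q¹³ = Q since 13 is odd.

[[3, 2], [-4, -3]]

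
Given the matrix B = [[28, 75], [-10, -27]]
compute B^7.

[[13762, 34725], [-4630, -11703]]

tr B = 1 and det B = -6, so the characteristic polynomial is λ² − (1)λ + (-6) with roots -2 and 3.
Eigenvectors give P = [[-5, -3], [2, 1]] with P⁻¹ = [[1, 3], [-2, -5]], and B = P·diag(-2, 3)·P⁻¹.
Then B^7 = P·diag(-128, 2187)·P⁻¹ = [[640, -6561], [-256, 2187]] · [[1, 3], [-2, -5]] = [[13762, 34725], [-4630, -11703]].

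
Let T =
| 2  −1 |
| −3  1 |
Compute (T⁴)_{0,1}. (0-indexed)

T² = [[7, −3], [−9, 4]]
T³ = [[23, −10], [−30, 13]]
T⁴ = [[76, −33], [−99, 43]]

−33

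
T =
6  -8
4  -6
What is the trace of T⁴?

32

tr T = 0 and det T = -4, so the characteristic polynomial is λ² − (0)λ + (-4) with roots -2 and 2.
Eigenvectors give P = [[1, 2], [1, 1]] with P⁻¹ = [[-1, 2], [1, -1]], and T = P·diag(-2, 2)·P⁻¹.
Then T⁴ = P·diag(16, 16)·P⁻¹ = [[16, 32], [16, 16]] · [[-1, 2], [1, -1]] = [[16, 0], [0, 16]].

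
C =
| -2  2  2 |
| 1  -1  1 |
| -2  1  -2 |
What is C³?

C² = [[2, -4, -6], [-5, 4, -1], [9, -7, 1]]
C³ = [[4, 2, 12], [16, -15, -4], [-27, 26, 9]]

[[4, 2, 12], [16, -15, -4], [-27, 26, 9]]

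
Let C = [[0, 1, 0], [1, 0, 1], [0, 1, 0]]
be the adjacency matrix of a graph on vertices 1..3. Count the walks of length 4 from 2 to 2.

The number of length-4 walks from vertex 2 to vertex 2 is entry (2,2) of C⁴, where C is the adjacency matrix.
C² = [[1, 0, 1], [0, 2, 0], [1, 0, 1]]
C³ = [[0, 2, 0], [2, 0, 2], [0, 2, 0]]
C⁴ = [[2, 0, 2], [0, 4, 0], [2, 0, 2]]

4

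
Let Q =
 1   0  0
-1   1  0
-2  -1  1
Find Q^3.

[[1, 0, 0], [-3, 1, 0], [-3, -3, 1]]

Q = I + N where N = [[0, 0, 0], [-1, 0, 0], [-2, -1, 0]] is strictly lower-triangular, so N^3 = 0.
(I + N)^3 = I + 3·N + 3·N^2 = [[1, 0, 0], [-3, 1, 0], [-3, -3, 1]].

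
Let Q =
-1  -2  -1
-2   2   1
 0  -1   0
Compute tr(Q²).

11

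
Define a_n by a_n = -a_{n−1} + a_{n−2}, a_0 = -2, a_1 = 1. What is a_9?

76

With companion matrix B = [[-1, 1], [1, 0]], [a_n, a_{n−1}]ᵀ = B·[a_{n−1}, a_{n−2}]ᵀ, so [a_9, a_8]ᵀ = B⁸·[a_1, a_0]ᵀ.
B⁸ = [[34, -21], [-21, 13]], giving [a_9, a_8]ᵀ = [[76], [-47]].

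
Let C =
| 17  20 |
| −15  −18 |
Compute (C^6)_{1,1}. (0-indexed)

2724

tr C = −1 and det C = −6, so the characteristic polynomial is λ² − (−1)λ + (−6) with roots 2 and −3.
Eigenvectors give P = [[4, −1], [−3, 1]] with P⁻¹ = [[1, 1], [3, 4]], and C = P·diag(2, −3)·P⁻¹.
Then C^6 = P·diag(64, 729)·P⁻¹ = [[256, −729], [−192, 729]] · [[1, 1], [3, 4]] = [[−1931, −2660], [1995, 2724]].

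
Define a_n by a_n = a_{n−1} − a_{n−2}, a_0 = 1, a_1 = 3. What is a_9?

With companion matrix Q = [[1, −1], [1, 0]], [a_n, a_{n−1}]ᵀ = Q·[a_{n−1}, a_{n−2}]ᵀ, so [a_9, a_8]ᵀ = Q⁸·[a_1, a_0]ᵀ.
Q⁸ = [[0, −1], [1, −1]], giving [a_9, a_8]ᵀ = [[−1], [2]].

−1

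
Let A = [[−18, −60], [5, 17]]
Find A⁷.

[[−9132, −27780], [2315, 7073]]

tr A = −1 and det A = −6, so the characteristic polynomial is λ² − (−1)λ + (−6) with roots 2 and −3.
Eigenvectors give P = [[−3, 4], [1, −1]] with P⁻¹ = [[1, 4], [1, 3]], and A = P·diag(2, −3)·P⁻¹.
Then A⁷ = P·diag(128, −2187)·P⁻¹ = [[−384, −8748], [128, 2187]] · [[1, 4], [1, 3]] = [[−9132, −27780], [2315, 7073]].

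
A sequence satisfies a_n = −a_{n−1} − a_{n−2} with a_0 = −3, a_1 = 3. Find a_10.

With companion matrix B = [[−1, −1], [1, 0]], [a_n, a_{n−1}]ᵀ = B·[a_{n−1}, a_{n−2}]ᵀ, so [a_10, a_9]ᵀ = B⁹·[a_1, a_0]ᵀ.
B⁹ = [[1, 0], [0, 1]], giving [a_10, a_9]ᵀ = [[3], [−3]].

3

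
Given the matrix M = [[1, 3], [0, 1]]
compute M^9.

[[1, 27], [0, 1]]

M = I + N where N = [[0, 3], [0, 0]] is strictly upper-triangular, so N^2 = 0.
(I + N)^9 = I + 9·N = [[1, 27], [0, 1]].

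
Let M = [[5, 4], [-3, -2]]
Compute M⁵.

tr M = 3 and det M = 2, so the characteristic polynomial is λ² − (3)λ + (2) with roots 1 and 2.
Eigenvectors give P = [[1, 4], [-1, -3]] with P⁻¹ = [[-3, -4], [1, 1]], and M = P·diag(1, 2)·P⁻¹.
Then M⁵ = P·diag(1, 32)·P⁻¹ = [[1, 128], [-1, -96]] · [[-3, -4], [1, 1]] = [[125, 124], [-93, -92]].

[[125, 124], [-93, -92]]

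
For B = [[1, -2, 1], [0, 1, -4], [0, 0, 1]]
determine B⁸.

B = I + N where N = [[0, -2, 1], [0, 0, -4], [0, 0, 0]] is strictly upper-triangular, so N³ = 0.
(I + N)⁸ = I + 8·N + 28·N² = [[1, -16, 232], [0, 1, -32], [0, 0, 1]].

[[1, -16, 232], [0, 1, -32], [0, 0, 1]]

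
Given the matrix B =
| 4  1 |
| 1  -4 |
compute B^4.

B^2 = [[17, 0], [0, 17]]
B^3 = [[68, 17], [17, -68]]
B^4 = [[289, 0], [0, 289]]

[[289, 0], [0, 289]]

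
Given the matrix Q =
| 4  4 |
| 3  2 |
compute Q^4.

[[1216, 1056], [792, 688]]

Q^2 = [[28, 24], [18, 16]]
Q^3 = [[184, 160], [120, 104]]
Q^4 = [[1216, 1056], [792, 688]]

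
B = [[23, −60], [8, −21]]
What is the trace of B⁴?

82

tr B = 2 and det B = −3, so the characteristic polynomial is λ² − (2)λ + (−3) with roots 3 and −1.
Eigenvectors give P = [[−3, 5], [−1, 2]] with P⁻¹ = [[−2, 5], [−1, 3]], and B = P·diag(3, −1)·P⁻¹.
Then B⁴ = P·diag(81, 1)·P⁻¹ = [[−243, 5], [−81, 2]] · [[−2, 5], [−1, 3]] = [[481, −1200], [160, −399]].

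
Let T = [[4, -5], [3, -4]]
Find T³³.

[[4, -5], [3, -4]]

T² = I (check: tr T = 0 and det T = -1), so T³³ = T since 33 is odd.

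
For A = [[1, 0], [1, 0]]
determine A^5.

[[1, 0], [1, 0]]

A² = A (a projection; rank 1, trace 1), so A^5 = A.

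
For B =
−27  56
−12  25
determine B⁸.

tr B = −2 and det B = −3, so the characteristic polynomial is λ² − (−2)λ + (−3) with roots 1 and −3.
Eigenvectors give P = [[2, 7], [1, 3]] with P⁻¹ = [[−3, 7], [1, −2]], and B = P·diag(1, −3)·P⁻¹.
Then B⁸ = P·diag(1, 6561)·P⁻¹ = [[2, 45927], [1, 19683]] · [[−3, 7], [1, −2]] = [[45921, −91840], [19680, −39359]].

[[45921, −91840], [19680, −39359]]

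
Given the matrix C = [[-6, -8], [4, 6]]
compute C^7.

[[-384, -512], [256, 384]]

tr C = 0 and det C = -4, so the characteristic polynomial is λ² − (0)λ + (-4) with roots 2 and -2.
Eigenvectors give P = [[-1, 2], [1, -1]] with P⁻¹ = [[1, 2], [1, 1]], and C = P·diag(2, -2)·P⁻¹.
Then C^7 = P·diag(128, -128)·P⁻¹ = [[-128, -256], [128, 128]] · [[1, 2], [1, 1]] = [[-384, -512], [256, 384]].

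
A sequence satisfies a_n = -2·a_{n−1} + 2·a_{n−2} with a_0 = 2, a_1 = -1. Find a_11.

-45024

With companion matrix T = [[-2, 2], [1, 0]], [a_n, a_{n−1}]ᵀ = T·[a_{n−1}, a_{n−2}]ᵀ, so [a_11, a_10]ᵀ = T¹⁰·[a_1, a_0]ᵀ.
T¹⁰ = [[18272, -13376], [-6688, 4896]], giving [a_11, a_10]ᵀ = [[-45024], [16480]].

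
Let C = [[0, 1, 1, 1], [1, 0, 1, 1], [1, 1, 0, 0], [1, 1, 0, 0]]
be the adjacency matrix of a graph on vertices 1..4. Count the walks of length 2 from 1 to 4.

1

The number of length-2 walks from vertex 1 to vertex 4 is entry (1,4) of C², where C is the adjacency matrix.
C² = [[3, 2, 1, 1], [2, 3, 1, 1], [1, 1, 2, 2], [1, 1, 2, 2]]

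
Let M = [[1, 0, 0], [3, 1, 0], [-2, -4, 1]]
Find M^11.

[[1, 0, 0], [33, 1, 0], [-682, -44, 1]]

M = I + N where N = [[0, 0, 0], [3, 0, 0], [-2, -4, 0]] is strictly lower-triangular, so N^3 = 0.
(I + N)^11 = I + 11·N + 55·N^2 = [[1, 0, 0], [33, 1, 0], [-682, -44, 1]].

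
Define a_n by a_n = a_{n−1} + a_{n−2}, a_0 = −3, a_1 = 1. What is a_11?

With companion matrix A = [[1, 1], [1, 0]], [a_n, a_{n−1}]ᵀ = A·[a_{n−1}, a_{n−2}]ᵀ, so [a_11, a_10]ᵀ = A¹⁰·[a_1, a_0]ᵀ.
A¹⁰ = [[89, 55], [55, 34]], giving [a_11, a_10]ᵀ = [[−76], [−47]].

−76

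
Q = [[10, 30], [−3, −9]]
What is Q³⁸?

Q² = Q (a projection; rank 1, trace 1), so Q³⁸ = Q.

[[10, 30], [−3, −9]]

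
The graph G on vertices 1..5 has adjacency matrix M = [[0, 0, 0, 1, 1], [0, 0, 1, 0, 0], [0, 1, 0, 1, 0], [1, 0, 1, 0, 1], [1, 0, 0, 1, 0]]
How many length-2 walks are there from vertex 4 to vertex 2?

The number of length-2 walks from vertex 4 to vertex 2 is entry (4,2) of M², where M is the adjacency matrix.
M² = [[2, 0, 1, 1, 1], [0, 1, 0, 1, 0], [1, 0, 2, 0, 1], [1, 1, 0, 3, 1], [1, 0, 1, 1, 2]]

1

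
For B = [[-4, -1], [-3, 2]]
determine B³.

[[-82, -15], [-45, 8]]

B² = [[19, 2], [6, 7]]
B³ = [[-82, -15], [-45, 8]]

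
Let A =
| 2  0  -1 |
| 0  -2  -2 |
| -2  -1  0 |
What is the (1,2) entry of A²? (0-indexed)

4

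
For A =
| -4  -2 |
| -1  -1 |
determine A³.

[[-82, -46], [-23, -13]]

A² = [[18, 10], [5, 3]]
A³ = [[-82, -46], [-23, -13]]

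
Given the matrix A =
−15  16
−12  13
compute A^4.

tr A = −2 and det A = −3, so the characteristic polynomial is λ² − (−2)λ + (−3) with roots 1 and −3.
Eigenvectors give P = [[1, 4], [1, 3]] with P⁻¹ = [[−3, 4], [1, −1]], and A = P·diag(1, −3)·P⁻¹.
Then A^4 = P·diag(1, 81)·P⁻¹ = [[1, 324], [1, 243]] · [[−3, 4], [1, −1]] = [[321, −320], [240, −239]].

[[321, −320], [240, −239]]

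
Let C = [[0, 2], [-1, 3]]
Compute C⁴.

[[-14, 30], [-15, 31]]

tr C = 3 and det C = 2, so the characteristic polynomial is λ² − (3)λ + (2) with roots 2 and 1.
Eigenvectors give P = [[-1, 2], [-1, 1]] with P⁻¹ = [[1, -2], [1, -1]], and C = P·diag(2, 1)·P⁻¹.
Then C⁴ = P·diag(16, 1)·P⁻¹ = [[-16, 2], [-16, 1]] · [[1, -2], [1, -1]] = [[-14, 30], [-15, 31]].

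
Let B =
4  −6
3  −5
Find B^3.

tr B = −1 and det B = −2, so the characteristic polynomial is λ² − (−1)λ + (−2) with roots −2 and 1.
Eigenvectors give P = [[1, 2], [1, 1]] with P⁻¹ = [[−1, 2], [1, −1]], and B = P·diag(−2, 1)·P⁻¹.
Then B^3 = P·diag(−8, 1)·P⁻¹ = [[−8, 2], [−8, 1]] · [[−1, 2], [1, −1]] = [[10, −18], [9, −17]].

[[10, −18], [9, −17]]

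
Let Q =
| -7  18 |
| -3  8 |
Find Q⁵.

[[-67, 198], [-33, 98]]

tr Q = 1 and det Q = -2, so the characteristic polynomial is λ² − (1)λ + (-2) with roots -1 and 2.
Eigenvectors give P = [[-3, -2], [-1, -1]] with P⁻¹ = [[-1, 2], [1, -3]], and Q = P·diag(-1, 2)·P⁻¹.
Then Q⁵ = P·diag(-1, 32)·P⁻¹ = [[3, -64], [1, -32]] · [[-1, 2], [1, -3]] = [[-67, 198], [-33, 98]].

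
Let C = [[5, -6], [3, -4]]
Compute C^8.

[[511, -510], [255, -254]]

tr C = 1 and det C = -2, so the characteristic polynomial is λ² − (1)λ + (-2) with roots 2 and -1.
Eigenvectors give P = [[2, 1], [1, 1]] with P⁻¹ = [[1, -1], [-1, 2]], and C = P·diag(2, -1)·P⁻¹.
Then C^8 = P·diag(256, 1)·P⁻¹ = [[512, 1], [256, 1]] · [[1, -1], [-1, 2]] = [[511, -510], [255, -254]].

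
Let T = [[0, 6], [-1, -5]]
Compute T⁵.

[[390, 1266], [-211, -665]]

tr T = -5 and det T = 6, so the characteristic polynomial is λ² − (-5)λ + (6) with roots -2 and -3.
Eigenvectors give P = [[3, -2], [-1, 1]] with P⁻¹ = [[1, 2], [1, 3]], and T = P·diag(-2, -3)·P⁻¹.
Then T⁵ = P·diag(-32, -243)·P⁻¹ = [[-96, 486], [32, -243]] · [[1, 2], [1, 3]] = [[390, 1266], [-211, -665]].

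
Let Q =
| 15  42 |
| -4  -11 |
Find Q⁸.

[[45921, 137760], [-13120, -39359]]

tr Q = 4 and det Q = 3, so the characteristic polynomial is λ² − (4)λ + (3) with roots 1 and 3.
Eigenvectors give P = [[3, -7], [-1, 2]] with P⁻¹ = [[-2, -7], [-1, -3]], and Q = P·diag(1, 3)·P⁻¹.
Then Q⁸ = P·diag(1, 6561)·P⁻¹ = [[3, -45927], [-1, 13122]] · [[-2, -7], [-1, -3]] = [[45921, 137760], [-13120, -39359]].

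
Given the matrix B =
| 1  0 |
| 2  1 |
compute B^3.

B = I + N where N = [[0, 0], [2, 0]] is strictly lower-triangular, so N^2 = 0.
(I + N)^3 = I + 3·N = [[1, 0], [6, 1]].

[[1, 0], [6, 1]]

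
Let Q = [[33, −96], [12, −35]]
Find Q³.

tr Q = −2 and det Q = −3, so the characteristic polynomial is λ² − (−2)λ + (−3) with roots −3 and 1.
Eigenvectors give P = [[−8, −3], [−3, −1]] with P⁻¹ = [[1, −3], [−3, 8]], and Q = P·diag(−3, 1)·P⁻¹.
Then Q³ = P·diag(−27, 1)·P⁻¹ = [[216, −3], [81, −1]] · [[1, −3], [−3, 8]] = [[225, −672], [84, −251]].

[[225, −672], [84, −251]]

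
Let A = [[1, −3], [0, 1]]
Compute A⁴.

[[1, −12], [0, 1]]

A = I + N where N = [[0, −3], [0, 0]] is strictly upper-triangular, so N² = 0.
(I + N)⁴ = I + 4·N = [[1, −12], [0, 1]].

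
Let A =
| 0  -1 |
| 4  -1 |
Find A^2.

[[-4, 1], [-4, -3]]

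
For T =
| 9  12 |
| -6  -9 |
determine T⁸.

[[6561, 0], [0, 6561]]

tr T = 0 and det T = -9, so the characteristic polynomial is λ² − (0)λ + (-9) with roots 3 and -3.
Eigenvectors give P = [[2, -1], [-1, 1]] with P⁻¹ = [[1, 1], [1, 2]], and T = P·diag(3, -3)·P⁻¹.
Then T⁸ = P·diag(6561, 6561)·P⁻¹ = [[13122, -6561], [-6561, 6561]] · [[1, 1], [1, 2]] = [[6561, 0], [0, 6561]].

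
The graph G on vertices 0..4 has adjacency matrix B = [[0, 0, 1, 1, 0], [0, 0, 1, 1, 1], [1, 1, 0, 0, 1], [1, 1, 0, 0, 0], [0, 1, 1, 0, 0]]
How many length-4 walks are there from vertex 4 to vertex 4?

8

The number of length-4 walks from vertex 4 to vertex 4 is entry (4,4) of B^4, where B is the adjacency matrix.
B^2 = [[2, 2, 0, 0, 1], [2, 3, 1, 0, 1], [0, 1, 3, 2, 1], [0, 0, 2, 2, 1], [1, 1, 1, 1, 2]]
B^3 = [[0, 1, 5, 4, 2], [1, 2, 6, 5, 4], [5, 6, 2, 1, 4], [4, 5, 1, 0, 2], [2, 4, 4, 2, 2]]
B^4 = [[9, 11, 3, 1, 6], [11, 15, 7, 3, 8], [3, 7, 15, 11, 8], [1, 3, 11, 9, 6], [6, 8, 8, 6, 8]]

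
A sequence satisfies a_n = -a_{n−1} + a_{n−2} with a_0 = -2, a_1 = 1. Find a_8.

With companion matrix M = [[-1, 1], [1, 0]], [a_n, a_{n−1}]ᵀ = M·[a_{n−1}, a_{n−2}]ᵀ, so [a_8, a_7]ᵀ = M^7·[a_1, a_0]ᵀ.
M^7 = [[-21, 13], [13, -8]], giving [a_8, a_7]ᵀ = [[-47], [29]].

-47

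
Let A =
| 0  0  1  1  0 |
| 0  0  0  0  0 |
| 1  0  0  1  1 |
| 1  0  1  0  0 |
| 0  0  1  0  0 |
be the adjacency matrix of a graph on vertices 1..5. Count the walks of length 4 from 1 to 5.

4

The number of length-4 walks from vertex 1 to vertex 5 is entry (1,5) of A⁴, where A is the adjacency matrix.
A² = [[2, 0, 1, 1, 1], [0, 0, 0, 0, 0], [1, 0, 3, 1, 0], [1, 0, 1, 2, 1], [1, 0, 0, 1, 1]]
A³ = [[2, 0, 4, 3, 1], [0, 0, 0, 0, 0], [4, 0, 2, 4, 3], [3, 0, 4, 2, 1], [1, 0, 3, 1, 0]]
A⁴ = [[7, 0, 6, 6, 4], [0, 0, 0, 0, 0], [6, 0, 11, 6, 2], [6, 0, 6, 7, 4], [4, 0, 2, 4, 3]]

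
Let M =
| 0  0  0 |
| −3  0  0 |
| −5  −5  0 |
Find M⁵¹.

[[0, 0, 0], [0, 0, 0], [0, 0, 0]]

M is strictly triangular, hence nilpotent: M³ = 0, so M⁵¹ = 0.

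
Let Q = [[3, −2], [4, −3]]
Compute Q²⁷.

[[3, −2], [4, −3]]

Q² = I (check: tr Q = 0 and det Q = −1), so Q²⁷ = Q since 27 is odd.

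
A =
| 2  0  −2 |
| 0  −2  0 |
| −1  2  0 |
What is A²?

[[6, −4, −4], [0, 4, 0], [−2, −4, 2]]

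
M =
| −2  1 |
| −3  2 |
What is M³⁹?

M² = I (check: tr M = 0 and det M = −1), so M³⁹ = M since 39 is odd.

[[−2, 1], [−3, 2]]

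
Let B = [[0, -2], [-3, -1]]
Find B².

[[6, 2], [3, 7]]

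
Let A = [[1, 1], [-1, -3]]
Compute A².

[[0, -2], [2, 8]]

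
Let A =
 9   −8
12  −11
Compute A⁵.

tr A = −2 and det A = −3, so the characteristic polynomial is λ² − (−2)λ + (−3) with roots −3 and 1.
Eigenvectors give P = [[2, 1], [3, 1]] with P⁻¹ = [[−1, 1], [3, −2]], and A = P·diag(−3, 1)·P⁻¹.
Then A⁵ = P·diag(−243, 1)·P⁻¹ = [[−486, 1], [−729, 1]] · [[−1, 1], [3, −2]] = [[489, −488], [732, −731]].

[[489, −488], [732, −731]]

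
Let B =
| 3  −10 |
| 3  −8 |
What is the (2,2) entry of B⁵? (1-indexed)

tr B = −5 and det B = 6, so the characteristic polynomial is λ² − (−5)λ + (6) with roots −3 and −2.
Eigenvectors give P = [[−5, 2], [−3, 1]] with P⁻¹ = [[1, −2], [3, −5]], and B = P·diag(−3, −2)·P⁻¹.
Then B⁵ = P·diag(−243, −32)·P⁻¹ = [[1215, −64], [729, −32]] · [[1, −2], [3, −5]] = [[1023, −2110], [633, −1298]].

−1298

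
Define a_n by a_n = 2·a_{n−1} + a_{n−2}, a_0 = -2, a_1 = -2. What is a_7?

-478

With companion matrix A = [[2, 1], [1, 0]], [a_n, a_{n−1}]ᵀ = A·[a_{n−1}, a_{n−2}]ᵀ, so [a_7, a_6]ᵀ = A⁶·[a_1, a_0]ᵀ.
A⁶ = [[169, 70], [70, 29]], giving [a_7, a_6]ᵀ = [[-478], [-198]].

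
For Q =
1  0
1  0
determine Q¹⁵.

[[1, 0], [1, 0]]

Q² = Q (a projection; rank 1, trace 1), so Q¹⁵ = Q.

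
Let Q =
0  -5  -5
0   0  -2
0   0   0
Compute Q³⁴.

Q is strictly triangular, hence nilpotent: Q³ = 0, so Q³⁴ = 0.

[[0, 0, 0], [0, 0, 0], [0, 0, 0]]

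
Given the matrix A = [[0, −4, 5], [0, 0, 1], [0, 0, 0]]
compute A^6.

A is strictly triangular, hence nilpotent: A^3 = 0, so A^6 = 0.

[[0, 0, 0], [0, 0, 0], [0, 0, 0]]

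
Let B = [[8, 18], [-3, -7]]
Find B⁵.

tr B = 1 and det B = -2, so the characteristic polynomial is λ² − (1)λ + (-2) with roots -1 and 2.
Eigenvectors give P = [[-2, 3], [1, -1]] with P⁻¹ = [[1, 3], [1, 2]], and B = P·diag(-1, 2)·P⁻¹.
Then B⁵ = P·diag(-1, 32)·P⁻¹ = [[2, 96], [-1, -32]] · [[1, 3], [1, 2]] = [[98, 198], [-33, -67]].

[[98, 198], [-33, -67]]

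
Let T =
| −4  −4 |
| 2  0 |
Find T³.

[[0, −32], [16, 32]]

T² = [[8, 16], [−8, −8]]
T³ = [[0, −32], [16, 32]]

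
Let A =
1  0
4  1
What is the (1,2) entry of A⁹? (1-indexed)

0

A = I + N where N = [[0, 0], [4, 0]] is strictly lower-triangular, so N² = 0.
(I + N)⁹ = I + 9·N = [[1, 0], [36, 1]].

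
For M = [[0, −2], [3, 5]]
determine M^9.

[[−37830, −38342], [57513, 58025]]

tr M = 5 and det M = 6, so the characteristic polynomial is λ² − (5)λ + (6) with roots 2 and 3.
Eigenvectors give P = [[−1, −2], [1, 3]] with P⁻¹ = [[−3, −2], [1, 1]], and M = P·diag(2, 3)·P⁻¹.
Then M^9 = P·diag(512, 19683)·P⁻¹ = [[−512, −39366], [512, 59049]] · [[−3, −2], [1, 1]] = [[−37830, −38342], [57513, 58025]].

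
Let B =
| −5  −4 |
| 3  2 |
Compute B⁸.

tr B = −3 and det B = 2, so the characteristic polynomial is λ² − (−3)λ + (2) with roots −2 and −1.
Eigenvectors give P = [[−4, 1], [3, −1]] with P⁻¹ = [[−1, −1], [−3, −4]], and B = P·diag(−2, −1)·P⁻¹.
Then B⁸ = P·diag(256, 1)·P⁻¹ = [[−1024, 1], [768, −1]] · [[−1, −1], [−3, −4]] = [[1021, 1020], [−765, −764]].

[[1021, 1020], [−765, −764]]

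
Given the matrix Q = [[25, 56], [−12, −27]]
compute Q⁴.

tr Q = −2 and det Q = −3, so the characteristic polynomial is λ² − (−2)λ + (−3) with roots −3 and 1.
Eigenvectors give P = [[−2, 7], [1, −3]] with P⁻¹ = [[3, 7], [1, 2]], and Q = P·diag(−3, 1)·P⁻¹.
Then Q⁴ = P·diag(81, 1)·P⁻¹ = [[−162, 7], [81, −3]] · [[3, 7], [1, 2]] = [[−479, −1120], [240, 561]].

[[−479, −1120], [240, 561]]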